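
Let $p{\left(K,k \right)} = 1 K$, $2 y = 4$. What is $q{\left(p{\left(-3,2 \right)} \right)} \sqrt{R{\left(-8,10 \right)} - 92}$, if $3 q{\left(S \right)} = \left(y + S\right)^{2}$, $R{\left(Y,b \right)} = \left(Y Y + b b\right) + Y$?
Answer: $\frac{8}{3} \approx 2.6667$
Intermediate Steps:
$y = 2$ ($y = \frac{1}{2} \cdot 4 = 2$)
$R{\left(Y,b \right)} = Y + Y^{2} + b^{2}$ ($R{\left(Y,b \right)} = \left(Y^{2} + b^{2}\right) + Y = Y + Y^{2} + b^{2}$)
$p{\left(K,k \right)} = K$
$q{\left(S \right)} = \frac{\left(2 + S\right)^{2}}{3}$
$q{\left(p{\left(-3,2 \right)} \right)} \sqrt{R{\left(-8,10 \right)} - 92} = \frac{\left(2 - 3\right)^{2}}{3} \sqrt{\left(-8 + \left(-8\right)^{2} + 10^{2}\right) - 92} = \frac{\left(-1\right)^{2}}{3} \sqrt{\left(-8 + 64 + 100\right) - 92} = \frac{1}{3} \cdot 1 \sqrt{156 - 92} = \frac{\sqrt{64}}{3} = \frac{1}{3} \cdot 8 = \frac{8}{3}$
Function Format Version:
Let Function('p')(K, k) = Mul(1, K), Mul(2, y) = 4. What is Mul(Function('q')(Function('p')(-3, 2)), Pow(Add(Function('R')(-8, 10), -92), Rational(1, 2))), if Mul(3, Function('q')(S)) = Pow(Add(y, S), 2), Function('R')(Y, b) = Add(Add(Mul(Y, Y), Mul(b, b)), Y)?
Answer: Rational(8, 3) ≈ 2.6667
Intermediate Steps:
y = 2 (y = Mul(Rational(1, 2), 4) = 2)
Function('R')(Y, b) = Add(Y, Pow(Y, 2), Pow(b, 2)) (Function('R')(Y, b) = Add(Add(Pow(Y, 2), Pow(b, 2)), Y) = Add(Y, Pow(Y, 2), Pow(b, 2)))
Function('p')(K, k) = K
Function('q')(S) = Mul(Rational(1, 3), Pow(Add(2, S), 2))
Mul(Function('q')(Function('p')(-3, 2)), Pow(Add(Function('R')(-8, 10), -92), Rational(1, 2))) = Mul(Mul(Rational(1, 3), Pow(Add(2, -3), 2)), Pow(Add(Add(-8, Pow(-8, 2), Pow(10, 2)), -92), Rational(1, 2))) = Mul(Mul(Rational(1, 3), Pow(-1, 2)), Pow(Add(Add(-8, 64, 100), -92), Rational(1, 2))) = Mul(Mul(Rational(1, 3), 1), Pow(Add(156, -92), Rational(1, 2))) = Mul(Rational(1, 3), Pow(64, Rational(1, 2))) = Mul(Rational(1, 3), 8) = Rational(8, 3)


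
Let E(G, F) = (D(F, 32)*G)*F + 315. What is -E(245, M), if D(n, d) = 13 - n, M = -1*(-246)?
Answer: 14042595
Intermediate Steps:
M = 246
E(G, F) = 315 + F*G*(13 - F) (E(G, F) = ((13 - F)*G)*F + 315 = (G*(13 - F))*F + 315 = F*G*(13 - F) + 315 = 315 + F*G*(13 - F))
-E(245, M) = -(315 - 1*246*245*(-13 + 246)) = -(315 - 1*246*245*233) = -(315 - 14042910) = -1*(-14042595) = 14042595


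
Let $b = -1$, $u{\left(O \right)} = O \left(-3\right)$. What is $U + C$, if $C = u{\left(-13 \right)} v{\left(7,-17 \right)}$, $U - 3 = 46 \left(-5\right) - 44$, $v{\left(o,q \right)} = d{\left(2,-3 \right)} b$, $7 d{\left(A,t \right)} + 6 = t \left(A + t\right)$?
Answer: $- \frac{1780}{7} \approx -254.29$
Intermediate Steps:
$d{\left(A,t \right)} = - \frac{6}{7} + \frac{t \left(A + t\right)}{7}$
$u{\left(O \right)} = - 3 O$
$v{\left(o,q \right)} = \frac{3}{7}$ ($v{\left(o,q \right)} = \left(- \frac{6}{7} + \frac{\left(-3\right)^{2}}{7} + \frac{1}{7} \cdot 2 \left(-3\right)\right) \left(-1\right) = \left(- \frac{6}{7} + \frac{1}{7} \cdot 9 - \frac{6}{7}\right) \left(-1\right) = \left(- \frac{6}{7} + \frac{9}{7} - \frac{6}{7}\right) \left(-1\right) = \left(- \frac{3}{7}\right) \left(-1\right) = \frac{3}{7}$)
$U = -271$ ($U = 3 + \left(46 \left(-5\right) - 44\right) = 3 - 274 = -271$)
$C = \frac{117}{7}$ ($C = \left(-3\right) \left(-13\right) \frac{3}{7} = 39 \cdot \frac{3}{7} = \frac{117}{7} \approx 16.714$)
$U + C = -271 + \frac{117}{7} = - \frac{1780}{7}$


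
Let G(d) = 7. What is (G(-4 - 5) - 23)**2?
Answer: 256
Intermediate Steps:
(G(-4 - 5) - 23)**2 = (7 - 23)**2 = (-16)**2 = 256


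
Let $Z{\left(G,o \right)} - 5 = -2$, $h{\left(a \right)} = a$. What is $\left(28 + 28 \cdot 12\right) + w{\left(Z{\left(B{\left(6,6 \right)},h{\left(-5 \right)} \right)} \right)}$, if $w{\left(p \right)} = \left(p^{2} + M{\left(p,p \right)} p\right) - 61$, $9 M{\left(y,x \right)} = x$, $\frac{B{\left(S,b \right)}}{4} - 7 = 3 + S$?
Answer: $313$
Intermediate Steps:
$B{\left(S,b \right)} = 40 + 4 S$ ($B{\left(S,b \right)} = 28 + 4 \left(3 + S\right) = 28 + \left(12 + 4 S\right) = 40 + 4 S$)
$M{\left(y,x \right)} = \frac{x}{9}$
$Z{\left(G,o \right)} = 3$ ($Z{\left(G,o \right)} = 5 - 2 = 3$)
$w{\left(p \right)} = -61 + \frac{10 p^{2}}{9}$ ($w{\left(p \right)} = \left(p^{2} + \frac{p}{9} p\right) - 61 = \left(p^{2} + \frac{p^{2}}{9}\right) - 61 = \frac{10 p^{2}}{9} - 61 = -61 + \frac{10 p^{2}}{9}$)
$\left(28 + 28 \cdot 12\right) + w{\left(Z{\left(B{\left(6,6 \right)},h{\left(-5 \right)} \right)} \right)} = \left(28 + 28 \cdot 12\right) - \left(61 - \frac{10 \cdot 3^{2}}{9}\right) = \left(28 + 336\right) + \left(-61 + \frac{10}{9} \cdot 9\right) = 364 + \left(-61 + 10\right) = 364 - 51 = 313$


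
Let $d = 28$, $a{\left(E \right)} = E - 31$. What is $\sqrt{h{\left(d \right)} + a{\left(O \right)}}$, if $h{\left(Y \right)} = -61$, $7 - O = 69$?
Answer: $i \sqrt{154} \approx 12.41 i$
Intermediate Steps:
$O = -62$ ($O = 7 - 69 = -62$)
$a{\left(E \right)} = -31 + E$
$\sqrt{h{\left(d \right)} + a{\left(O \right)}} = \sqrt{-61 - 93} = \sqrt{-154} = i \sqrt{154}$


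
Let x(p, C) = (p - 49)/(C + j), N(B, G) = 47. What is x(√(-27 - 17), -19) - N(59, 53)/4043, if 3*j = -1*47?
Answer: 45341/32344 - 3*I*√11/52 ≈ 1.4018 - 0.19134*I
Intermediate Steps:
j = -47/3 (j = (-1*47)/3 = (⅓)*(-47) = -47/3 ≈ -15.667)
x(p, C) = (-49 + p)/(-47/3 + C) (x(p, C) = (p - 49)/(C - 47/3) = (-49 + p)/(-47/3 + C))
x(√(-27 - 17), -19) - N(59, 53)/4043 = 3*(-49 + √(-27 - 17))/(-47 + 3*(-19)) - 47/4043 = 3*(-49 + √(-44))/(-47 - 57) - 47/4043 = 3*(-49 + 2*I*√11)/(-104) - 1*47/4043 = 3*(-1/104)*(-49 + 2*I*√11) - 47/4043 = (147/104 - 3*I*√11/52) - 47/4043 = 45341/32344 - 3*I*√11/52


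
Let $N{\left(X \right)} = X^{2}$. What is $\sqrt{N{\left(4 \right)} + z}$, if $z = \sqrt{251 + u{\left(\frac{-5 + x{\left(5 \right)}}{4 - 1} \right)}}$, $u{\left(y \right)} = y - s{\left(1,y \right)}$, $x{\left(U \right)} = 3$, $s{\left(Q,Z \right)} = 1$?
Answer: $\frac{\sqrt{144 + 6 \sqrt{561}}}{3} \approx 5.6383$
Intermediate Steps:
$u{\left(y \right)} = -1 + y$ ($u{\left(y \right)} = y - 1 = -1 + y$)
$z = \frac{2 \sqrt{561}}{3}$ ($z = \sqrt{251 - \left(1 - \frac{-5 + 3}{4 - 1}\right)} = \sqrt{251 - \left(1 + \frac{2}{3}\right)} = \sqrt{251 - \frac{5}{3}} = \sqrt{\frac{748}{3}} = \frac{2 \sqrt{561}}{3} \approx 15.79$)
$\sqrt{N{\left(4 \right)} + z} = \sqrt{4^{2} + \frac{2 \sqrt{561}}{3}} = \sqrt{16 + \frac{2 \sqrt{561}}{3}}$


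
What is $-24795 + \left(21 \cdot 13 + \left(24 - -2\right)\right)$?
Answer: $-24496$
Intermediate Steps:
$-24795 + \left(21 \cdot 13 + \left(24 - -2\right)\right) = -24795 + \left(273 + \left(24 + 2\right)\right) = -24795 + \left(273 + 26\right) = -24795 + 299 = -24496$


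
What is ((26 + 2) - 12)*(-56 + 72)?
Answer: 256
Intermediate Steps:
((26 + 2) - 12)*(-56 + 72) = (28 - 12)*16 = 16*16 = 256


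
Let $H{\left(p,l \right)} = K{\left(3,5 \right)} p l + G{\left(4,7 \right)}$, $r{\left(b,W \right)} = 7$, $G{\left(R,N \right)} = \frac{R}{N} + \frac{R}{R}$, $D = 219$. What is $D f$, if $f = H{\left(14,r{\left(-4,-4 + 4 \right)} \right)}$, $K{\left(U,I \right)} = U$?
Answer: $\frac{453111}{7} \approx 64730.0$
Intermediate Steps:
$G{\left(R,N \right)} = 1 + \frac{R}{N}$ ($G{\left(R,N \right)} = \frac{R}{N} + 1 = 1 + \frac{R}{N}$)
$H{\left(p,l \right)} = \frac{11}{7} + 3 l p$ ($H{\left(p,l \right)} = 3 p l + \frac{7 + 4}{7} = 3 l p + \frac{1}{7} \cdot 11 = 3 l p + \frac{11}{7} = \frac{11}{7} + 3 l p$)
$f = \frac{2069}{7}$ ($f = \frac{11}{7} + 3 \cdot 7 \cdot 14 = \frac{11}{7} + 294 = \frac{2069}{7} \approx 295.57$)
$D f = 219 \cdot \frac{2069}{7} = \frac{453111}{7}$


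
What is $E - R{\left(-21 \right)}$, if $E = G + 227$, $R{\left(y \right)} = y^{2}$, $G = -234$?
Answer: $-448$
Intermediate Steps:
$E = -7$ ($E = -234 + 227 = -7$)
$E - R{\left(-21 \right)} = -7 - \left(-21\right)^{2} = -7 - 441 = -448$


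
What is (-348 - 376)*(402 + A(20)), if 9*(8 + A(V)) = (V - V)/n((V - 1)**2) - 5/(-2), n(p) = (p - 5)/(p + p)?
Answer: -2569114/9 ≈ -2.8546e+5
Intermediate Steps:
n(p) = (-5 + p)/(2*p) (n(p) = (-5 + p)/((2*p)) = (-5 + p)*(1/(2*p)) = (-5 + p)/(2*p))
A(V) = -139/18 (A(V) = -8 + ((V - V)/(((-5 + (V - 1)**2)/(2*((V - 1)**2)))) - 5/(-2))/9 = -8 + (0/(((-5 + (-1 + V)**2)/(2*((-1 + V)**2)))) - 5*(-1/2))/9 = -8 + (0/(((-5 + (-1 + V)**2)/(2*(-1 + V)**2))) + 5/2)/9 = -8 + (0*(2*(-1 + V)**2/(-5 + (-1 + V)**2)) + 5/2)/9 = -8 + (0 + 5/2)/9 = -8 + (1/9)*(5/2) = -8 + 5/18 = -139/18)
(-348 - 376)*(402 + A(20)) = (-348 - 376)*(402 - 139/18) = -724*7097/18 = -2569114/9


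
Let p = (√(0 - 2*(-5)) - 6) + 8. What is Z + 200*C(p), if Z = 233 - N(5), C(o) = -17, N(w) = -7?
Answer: -3160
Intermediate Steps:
p = 2 + √10 (p = (√(0 + 10) - 6) + 8 = (√10 - 6) + 8 = (-6 + √10) + 8 = 2 + √10 ≈ 5.1623)
Z = 240 (Z = 233 - 1*(-7) = 233 + 7 = 240)
Z + 200*C(p) = 240 + 200*(-17) = 240 - 3400 = -3160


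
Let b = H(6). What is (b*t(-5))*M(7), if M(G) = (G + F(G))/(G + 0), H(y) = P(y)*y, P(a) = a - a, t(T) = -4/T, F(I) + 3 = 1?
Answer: 0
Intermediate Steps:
F(I) = -2 (F(I) = -3 + 1 = -2)
P(a) = 0
H(y) = 0 (H(y) = 0*y = 0)
b = 0
M(G) = (-2 + G)/G (M(G) = (G - 2)/(G + 0) = (-2 + G)/G)
(b*t(-5))*M(7) = (0*(-4/(-5)))*((-2 + 7)/7) = (0*(-4*(-⅕)))*((⅐)*5) = (0*(⅘))*(5/7) = 0*(5/7) = 0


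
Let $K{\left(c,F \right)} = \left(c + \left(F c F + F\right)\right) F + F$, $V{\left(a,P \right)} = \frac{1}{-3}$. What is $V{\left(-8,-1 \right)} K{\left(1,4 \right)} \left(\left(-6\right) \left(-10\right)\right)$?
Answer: $-1760$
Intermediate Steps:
$V{\left(a,P \right)} = - \frac{1}{3}$
$K{\left(c,F \right)} = F + F \left(F + c + c F^{2}\right)$ ($K{\left(c,F \right)} = \left(c + \left(c F^{2} + F\right)\right) F + F = \left(c + \left(F + c F^{2}\right)\right) F + F = \left(F + c + c F^{2}\right) F + F = F \left(F + c + c F^{2}\right) + F = F + F \left(F + c + c F^{2}\right)$)
$V{\left(-8,-1 \right)} K{\left(1,4 \right)} \left(\left(-6\right) \left(-10\right)\right) = - \frac{4 \left(1 + 4 + 1 + 1 \cdot 4^{2}\right)}{3} \left(\left(-6\right) \left(-10\right)\right) = - \frac{4 \left(1 + 4 + 1 + 1 \cdot 16\right)}{3} \cdot 60 = - \frac{4 \left(1 + 4 + 1 + 16\right)}{3} \cdot 60 = - \frac{4 \cdot 22}{3} \cdot 60 = \left(- \frac{1}{3}\right) 88 \cdot 60 = \left(- \frac{88}{3}\right) 60 = -1760$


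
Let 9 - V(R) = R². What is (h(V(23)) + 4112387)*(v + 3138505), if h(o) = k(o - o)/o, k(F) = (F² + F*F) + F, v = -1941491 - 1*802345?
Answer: 1623031664903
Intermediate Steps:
v = -2743836 (v = -1941491 - 802345 = -2743836)
k(F) = F + 2*F² (k(F) = (F² + F²) + F = 2*F² + F = F + 2*F²)
V(R) = 9 - R²
h(o) = 0 (h(o) = ((o - o)*(1 + 2*(o - o)))/o = (0*(1 + 2*0))/o = (0*(1 + 0))/o = (0*1)/o = 0/o = 0)
(h(V(23)) + 4112387)*(v + 3138505) = (0 + 4112387)*(-2743836 + 3138505) = 4112387*394669 = 1623031664903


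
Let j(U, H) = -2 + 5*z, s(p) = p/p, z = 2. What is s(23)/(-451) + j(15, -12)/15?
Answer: 3593/6765 ≈ 0.53112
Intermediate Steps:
s(p) = 1
j(U, H) = 8 (j(U, H) = -2 + 5*2 = -2 + 10 = 8)
s(23)/(-451) + j(15, -12)/15 = 1/(-451) + 8/15 = 1*(-1/451) + 8*(1/15) = -1/451 + 8/15 = 3593/6765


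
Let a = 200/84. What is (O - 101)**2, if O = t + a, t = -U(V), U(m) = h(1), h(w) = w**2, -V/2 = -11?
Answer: 4376464/441 ≈ 9924.0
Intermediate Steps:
V = 22 (V = -2*(-11) = 22)
U(m) = 1 (U(m) = 1**2 = 1)
a = 50/21 (a = 200*(1/84) = 50/21 ≈ 2.3810)
t = -1 (t = -1*1 = -1)
O = 29/21 (O = -1 + 50/21 = 29/21 ≈ 1.3810)
(O - 101)**2 = (29/21 - 101)**2 = (-2092/21)**2 = 4376464/441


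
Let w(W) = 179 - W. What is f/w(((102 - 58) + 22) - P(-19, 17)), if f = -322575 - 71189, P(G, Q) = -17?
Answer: -98441/24 ≈ -4101.7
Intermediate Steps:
f = -393764
f/w(((102 - 58) + 22) - P(-19, 17)) = -393764/(179 - (((102 - 58) + 22) - 1*(-17))) = -393764/(179 - ((44 + 22) + 17)) = -393764/(179 - (66 + 17)) = -393764/(179 - 1*83) = -393764/(179 - 83) = -393764/96 = -393764*1/96 = -98441/24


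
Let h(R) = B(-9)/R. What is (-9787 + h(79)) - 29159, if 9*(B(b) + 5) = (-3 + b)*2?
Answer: -9230225/237 ≈ -38946.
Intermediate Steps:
B(b) = -17/3 + 2*b/9 (B(b) = -5 + ((-3 + b)*2)/9 = -5 + (-6 + 2*b)/9 = -5 + (-⅔ + 2*b/9) = -17/3 + 2*b/9)
h(R) = -23/(3*R) (h(R) = (-17/3 + (2/9)*(-9))/R = (-17/3 - 2)/R = -23/(3*R))
(-9787 + h(79)) - 29159 = (-9787 - 23/3/79) - 29159 = (-9787 - 23/3*1/79) - 29159 = (-9787 - 23/237) - 29159 = -2319542/237 - 29159 = -9230225/237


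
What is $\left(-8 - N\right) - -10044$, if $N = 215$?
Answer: $9821$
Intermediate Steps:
$\left(-8 - N\right) - -10044 = \left(-8 - 215\right) - -10044 = \left(-8 - 215\right) + 10044 = -223 + 10044 = 9821$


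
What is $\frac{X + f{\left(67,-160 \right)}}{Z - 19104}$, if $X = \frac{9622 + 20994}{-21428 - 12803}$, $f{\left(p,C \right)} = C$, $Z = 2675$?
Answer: $\frac{5507576}{562381099} \approx 0.0097933$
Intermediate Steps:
$X = - \frac{30616}{34231}$ ($X = \frac{30616}{-34231} = 30616 \left(- \frac{1}{34231}\right) = - \frac{30616}{34231} \approx -0.89439$)
$\frac{X + f{\left(67,-160 \right)}}{Z - 19104} = \frac{- \frac{30616}{34231} - 160}{2675 - 19104} = - \frac{5507576}{34231 \left(-16429\right)} = \left(- \frac{5507576}{34231}\right) \left(- \frac{1}{16429}\right) = \frac{5507576}{562381099}$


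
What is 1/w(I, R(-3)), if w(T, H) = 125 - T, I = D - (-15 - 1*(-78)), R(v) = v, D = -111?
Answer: 1/299 ≈ 0.0033445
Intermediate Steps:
I = -174 (I = -111 - (-15 - 1*(-78)) = -111 - (-15 + 78) = -111 - 1*63 = -111 - 63 = -174)
1/w(I, R(-3)) = 1/(125 - 1*(-174)) = 1/(125 + 174) = 1/299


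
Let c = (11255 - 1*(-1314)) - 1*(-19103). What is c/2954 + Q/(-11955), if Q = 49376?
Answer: 116391028/17657535 ≈ 6.5916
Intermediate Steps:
c = 31672 (c = (11255 + 1314) + 19103 = 12569 + 19103 = 31672)
c/2954 + Q/(-11955) = 31672/2954 + 49376/(-11955) = 31672*(1/2954) + 49376*(-1/11955) = 15836/1477 - 49376/11955 = 116391028/17657535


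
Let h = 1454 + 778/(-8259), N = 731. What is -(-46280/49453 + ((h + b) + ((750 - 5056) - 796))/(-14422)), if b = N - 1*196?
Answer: 4240982563055/5890411019994 ≈ 0.71998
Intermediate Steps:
b = 535 (b = 731 - 1*196 = 731 - 196 = 535)
h = 12007808/8259 (h = 1454 + 778*(-1/8259) = 1454 - 778/8259 = 12007808/8259 ≈ 1453.9)
-(-46280/49453 + ((h + b) + ((750 - 5056) - 796))/(-14422)) = -(-46280/49453 + ((12007808/8259 + 535) + ((750 - 5056) - 796))/(-14422)) = -(-46280*1/49453 + (16426373/8259 + (-4306 - 796))*(-1/14422)) = -(-46280/49453 + (16426373/8259 - 5102)*(-1/14422)) = -(-46280/49453 - 25711045/8259*(-1/14422)) = -(-46280/49453 + 25711045/119111298) = -1*(-4240982563055/5890411019994) = 4240982563055/5890411019994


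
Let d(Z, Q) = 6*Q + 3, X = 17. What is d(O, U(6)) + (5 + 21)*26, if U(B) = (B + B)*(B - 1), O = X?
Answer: 1039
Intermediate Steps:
O = 17
U(B) = 2*B*(-1 + B) (U(B) = (2*B)*(-1 + B) = 2*B*(-1 + B))
d(Z, Q) = 3 + 6*Q
d(O, U(6)) + (5 + 21)*26 = (3 + 6*(2*6*(-1 + 6))) + (5 + 21)*26 = (3 + 6*(2*6*5)) + 26*26 = (3 + 6*60) + 676 = (3 + 360) + 676 = 363 + 676 = 1039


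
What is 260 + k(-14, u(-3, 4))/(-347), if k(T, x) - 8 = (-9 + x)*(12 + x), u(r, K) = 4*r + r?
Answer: 90140/347 ≈ 259.77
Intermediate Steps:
u(r, K) = 5*r
k(T, x) = 8 + (-9 + x)*(12 + x)
260 + k(-14, u(-3, 4))/(-347) = 260 + (-100 + (5*(-3))**2 + 3*(5*(-3)))/(-347) = 260 + (-100 + (-15)**2 + 3*(-15))*(-1/347) = 260 + (-100 + 225 - 45)*(-1/347) = 260 + 80*(-1/347) = 260 - 80/347 = 90140/347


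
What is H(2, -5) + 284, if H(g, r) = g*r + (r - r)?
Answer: 274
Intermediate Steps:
H(g, r) = g*r (H(g, r) = g*r + 0 = g*r)
H(2, -5) + 284 = 2*(-5) + 284 = -10 + 284 = 274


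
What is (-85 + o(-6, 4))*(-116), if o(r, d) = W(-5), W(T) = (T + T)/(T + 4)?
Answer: 8700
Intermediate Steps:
W(T) = 2*T/(4 + T) (W(T) = (2*T)/(4 + T) = 2*T/(4 + T))
o(r, d) = 10 (o(r, d) = 2*(-5)/(4 - 5) = 2*(-5)/(-1) = 2*(-5)*(-1) = 10)
(-85 + o(-6, 4))*(-116) = (-85 + 10)*(-116) = -75*(-116) = 8700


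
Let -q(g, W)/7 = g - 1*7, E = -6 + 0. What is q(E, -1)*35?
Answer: 3185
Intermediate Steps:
E = -6
q(g, W) = 49 - 7*g (q(g, W) = -7*(g - 1*7) = -7*(g - 7) = -7*(-7 + g) = 49 - 7*g)
q(E, -1)*35 = (49 - 7*(-6))*35 = (49 + 42)*35 = 91*35 = 3185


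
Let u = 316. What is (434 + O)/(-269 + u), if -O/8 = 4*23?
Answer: -302/47 ≈ -6.4255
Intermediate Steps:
O = -736 (O = -32*23 = -8*92 = -736)
(434 + O)/(-269 + u) = (434 - 736)/(-269 + 316) = -302/47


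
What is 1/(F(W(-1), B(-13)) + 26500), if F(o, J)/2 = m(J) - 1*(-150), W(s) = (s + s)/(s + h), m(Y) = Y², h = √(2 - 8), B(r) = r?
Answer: 1/27138 ≈ 3.6849e-5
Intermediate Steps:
h = I*√6 (h = √(-6) = I*√6 ≈ 2.4495*I)
W(s) = 2*s/(s + I*√6) (W(s) = (s + s)/(s + I*√6) = (2*s)/(s + I*√6) = 2*s/(s + I*√6))
F(o, J) = 300 + 2*J² (F(o, J) = 2*(J² - 1*(-150)) = 2*(J² + 150) = 2*(150 + J²) = 300 + 2*J²)
1/(F(W(-1), B(-13)) + 26500) = 1/((300 + 2*(-13)²) + 26500) = 1/((300 + 2*169) + 26500) = 1/((300 + 338) + 26500) = 1/(638 + 26500) = 1/27138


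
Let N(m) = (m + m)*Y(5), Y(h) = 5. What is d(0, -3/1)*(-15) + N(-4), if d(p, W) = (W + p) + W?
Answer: 50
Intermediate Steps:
N(m) = 10*m (N(m) = (m + m)*5 = (2*m)*5 = 10*m)
d(p, W) = p + 2*W
d(0, -3/1)*(-15) + N(-4) = (0 + 2*(-3/1))*(-15) + 10*(-4) = (0 + 2*(-3*1))*(-15) - 40 = (0 + 2*(-3))*(-15) - 40 = (0 - 6)*(-15) - 40 = -6*(-15) - 40 = 90 - 40 = 50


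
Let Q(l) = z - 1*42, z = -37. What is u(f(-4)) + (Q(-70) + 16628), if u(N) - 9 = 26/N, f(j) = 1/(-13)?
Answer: 16220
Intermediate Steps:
Q(l) = -79 (Q(l) = -37 - 1*42 = -37 - 42 = -79)
f(j) = -1/13
u(N) = 9 + 26/N
u(f(-4)) + (Q(-70) + 16628) = (9 + 26/(-1/13)) + (-79 + 16628) = (9 + 26*(-13)) + 16549 = (9 - 338) + 16549 = -329 + 16549 = 16220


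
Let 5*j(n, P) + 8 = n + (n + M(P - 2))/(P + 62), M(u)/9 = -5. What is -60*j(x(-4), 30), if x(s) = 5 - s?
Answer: -168/23 ≈ -7.3043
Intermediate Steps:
M(u) = -45 (M(u) = 9*(-5) = -45)
j(n, P) = -8/5 + n/5 + (-45 + n)/(5*(62 + P)) (j(n, P) = -8/5 + (n + (n - 45)/(P + 62))/5 = -8/5 + (n + (-45 + n)/(62 + P))/5 = -8/5 + (n/5 + (-45 + n)/(5*(62 + P))) = -8/5 + n/5 + (-45 + n)/(5*(62 + P)))
-60*j(x(-4), 30) = -12*(-541 - 8*30 + 63*(5 - 1*(-4)) + 30*(5 - 1*(-4)))/(62 + 30) = -12*(-541 - 240 + 63*(5 + 4) + 30*(5 + 4))/92 = -12*(-541 - 240 + 63*9 + 30*9)/92 = -12*(-541 - 240 + 567 + 270)/92 = -12*56/92 = -60*14/115 = -168/23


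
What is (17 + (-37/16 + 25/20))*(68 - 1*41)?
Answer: 6885/16 ≈ 430.31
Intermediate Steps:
(17 + (-37/16 + 25/20))*(68 - 1*41) = (17 + (-37*1/16 + 25*(1/20)))*(68 - 41) = (17 + (-37/16 + 5/4))*27 = (17 - 17/16)*27 = (255/16)*27 = 6885/16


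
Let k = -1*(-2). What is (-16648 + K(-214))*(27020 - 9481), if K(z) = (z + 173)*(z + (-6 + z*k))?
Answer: 173986880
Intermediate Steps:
k = 2
K(z) = (-6 + 3*z)*(173 + z) (K(z) = (z + 173)*(z + (-6 + z*2)) = (173 + z)*(z + (-6 + 2*z)) = (173 + z)*(-6 + 3*z) = (-6 + 3*z)*(173 + z))
(-16648 + K(-214))*(27020 - 9481) = (-16648 + (-1038 + 3*(-214)² + 513*(-214)))*(27020 - 9481) = (-16648 + (-1038 + 3*45796 - 109782))*17539 = (-16648 + (-1038 + 137388 - 109782))*17539 = (-16648 + 26568)*17539 = 9920*17539 = 173986880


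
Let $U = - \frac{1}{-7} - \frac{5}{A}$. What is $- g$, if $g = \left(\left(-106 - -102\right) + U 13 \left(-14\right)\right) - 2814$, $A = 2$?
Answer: $2389$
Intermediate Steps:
$U = - \frac{33}{14}$ ($U = - \frac{1}{-7} - \frac{5}{2} = \left(-1\right) \left(- \frac{1}{7}\right) - \frac{5}{2} = \frac{1}{7} - \frac{5}{2} = - \frac{33}{14} \approx -2.3571$)
$g = -2389$ ($g = \left(\left(-106 - -102\right) + \left(- \frac{33}{14}\right) 13 \left(-14\right)\right) - 2814 = \left(\left(-106 + 102\right) - -429\right) - 2814 = \left(-4 + 429\right) - 2814 = 425 - 2814 = -2389$)
$- g = \left(-1\right) \left(-2389\right) = 2389$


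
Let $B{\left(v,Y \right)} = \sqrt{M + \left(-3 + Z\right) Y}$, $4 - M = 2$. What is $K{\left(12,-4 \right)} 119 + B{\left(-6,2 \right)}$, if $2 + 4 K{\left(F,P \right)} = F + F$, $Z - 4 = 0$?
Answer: $\frac{1313}{2} \approx 656.5$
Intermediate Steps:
$Z = 4$ ($Z = 4 + 0 = 4$)
$M = 2$ ($M = 4 - 2 = 2$)
$K{\left(F,P \right)} = - \frac{1}{2} + \frac{F}{2}$ ($K{\left(F,P \right)} = - \frac{1}{2} + \frac{F + F}{4} = - \frac{1}{2} + \frac{2 F}{4} = - \frac{1}{2} + \frac{F}{2}$)
$B{\left(v,Y \right)} = \sqrt{2 + Y}$ ($B{\left(v,Y \right)} = \sqrt{2 + \left(-3 + 4\right) Y} = \sqrt{2 + 1 Y} = \sqrt{2 + Y}$)
$K{\left(12,-4 \right)} 119 + B{\left(-6,2 \right)} = \left(- \frac{1}{2} + \frac{1}{2} \cdot 12\right) 119 + \sqrt{2 + 2} = \left(- \frac{1}{2} + 6\right) 119 + \sqrt{4} = \frac{11}{2} \cdot 119 + 2 = \frac{1309}{2} + 2 = \frac{1313}{2}$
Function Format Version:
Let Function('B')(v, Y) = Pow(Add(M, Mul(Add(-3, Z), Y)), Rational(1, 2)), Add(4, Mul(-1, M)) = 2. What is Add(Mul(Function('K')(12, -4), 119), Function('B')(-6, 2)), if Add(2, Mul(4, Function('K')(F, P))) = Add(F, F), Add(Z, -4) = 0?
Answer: Rational(1313, 2) ≈ 656.50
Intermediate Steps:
Z = 4 (Z = Add(4, 0) = 4)
M = 2 (M = Add(4, Mul(-1, 2)) = Add(4, -2) = 2)
Function('K')(F, P) = Add(Rational(-1, 2), Mul(Rational(1, 2), F)) (Function('K')(F, P) = Add(Rational(-1, 2), Mul(Rational(1, 4), Add(F, F))) = Add(Rational(-1, 2), Mul(Rational(1, 4), Mul(2, F))) = Add(Rational(-1, 2), Mul(Rational(1, 2), F)))
Function('B')(v, Y) = Pow(Add(2, Y), Rational(1, 2)) (Function('B')(v, Y) = Pow(Add(2, Mul(Add(-3, 4), Y)), Rational(1, 2)) = Pow(Add(2, Mul(1, Y)), Rational(1, 2)) = Pow(Add(2, Y), Rational(1, 2)))
Add(Mul(Function('K')(12, -4), 119), Function('B')(-6, 2)) = Add(Mul(Add(Rational(-1, 2), Mul(Rational(1, 2), 12)), 119), Pow(Add(2, 2), Rational(1, 2))) = Add(Mul(Add(Rational(-1, 2), 6), 119), Pow(4, Rational(1, 2))) = Add(Mul(Rational(11, 2), 119), 2) = Add(Rational(1309, 2), 2) = Rational(1313, 2)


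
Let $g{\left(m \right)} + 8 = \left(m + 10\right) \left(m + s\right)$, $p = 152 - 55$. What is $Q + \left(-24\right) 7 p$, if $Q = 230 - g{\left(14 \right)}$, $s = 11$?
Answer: $-16658$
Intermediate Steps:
$p = 97$
$g{\left(m \right)} = -8 + \left(10 + m\right) \left(11 + m\right)$ ($g{\left(m \right)} = -8 + \left(m + 10\right) \left(m + 11\right) = -8 + \left(10 + m\right) \left(11 + m\right)$)
$Q = -362$ ($Q = 230 - \left(102 + 14^{2} + 21 \cdot 14\right) = 230 - \left(102 + 196 + 294\right) = 230 - 592 = -362$)
$Q + \left(-24\right) 7 p = -362 + \left(-24\right) 7 \cdot 97 = -362 - 16296 = -16658$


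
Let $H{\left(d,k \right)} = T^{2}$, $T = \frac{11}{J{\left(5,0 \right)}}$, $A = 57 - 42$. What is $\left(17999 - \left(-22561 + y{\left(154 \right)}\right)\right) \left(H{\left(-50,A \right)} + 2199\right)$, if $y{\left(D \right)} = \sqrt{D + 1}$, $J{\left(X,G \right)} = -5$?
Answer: $\frac{446938752}{5} - \frac{55096 \sqrt{155}}{25} \approx 8.936 \cdot 10^{7}$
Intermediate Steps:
$y{\left(D \right)} = \sqrt{1 + D}$
$A = 15$
$T = - \frac{11}{5}$ ($T = \frac{11}{-5} = 11 \left(- \frac{1}{5}\right) = - \frac{11}{5} \approx -2.2$)
$H{\left(d,k \right)} = \frac{121}{25}$ ($H{\left(d,k \right)} = \left(- \frac{11}{5}\right)^{2} = \frac{121}{25}$)
$\left(17999 - \left(-22561 + y{\left(154 \right)}\right)\right) \left(H{\left(-50,A \right)} + 2199\right) = \left(17999 + \left(22561 - \sqrt{1 + 154}\right)\right) \left(\frac{121}{25} + 2199\right) = \left(17999 + \left(22561 - \sqrt{155}\right)\right) \frac{55096}{25} = \left(40560 - \sqrt{155}\right) \frac{55096}{25} = \frac{446938752}{5} - \frac{55096 \sqrt{155}}{25}$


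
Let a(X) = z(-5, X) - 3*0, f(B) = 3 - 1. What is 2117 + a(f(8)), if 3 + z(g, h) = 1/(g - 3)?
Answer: 16911/8 ≈ 2113.9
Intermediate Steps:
z(g, h) = -3 + 1/(-3 + g) (z(g, h) = -3 + 1/(g - 3) = -3 + 1/(-3 + g))
f(B) = 2
a(X) = -25/8 (a(X) = (10 - 3*(-5))/(-3 - 5) - 3*0 = (10 + 15)/(-8) + 0 = -⅛*25 + 0 = -25/8 + 0 = -25/8)
2117 + a(f(8)) = 2117 - 25/8 = 16911/8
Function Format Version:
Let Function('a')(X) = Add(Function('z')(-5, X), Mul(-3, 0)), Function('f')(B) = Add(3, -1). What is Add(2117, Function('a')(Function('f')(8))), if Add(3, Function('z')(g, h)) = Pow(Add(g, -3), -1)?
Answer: Rational(16911, 8) ≈ 2113.9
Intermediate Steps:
Function('z')(g, h) = Add(-3, Pow(Add(-3, g), -1)) (Function('z')(g, h) = Add(-3, Pow(Add(g, -3), -1)) = Add(-3, Pow(Add(-3, g), -1)))
Function('f')(B) = 2
Function('a')(X) = Rational(-25, 8) (Function('a')(X) = Add(Mul(Pow(Add(-3, -5), -1), Add(10, Mul(-3, -5))), Mul(-3, 0)) = Add(Mul(Pow(-8, -1), Add(10, 15)), 0) = Add(Mul(Rational(-1, 8), 25), 0) = Add(Rational(-25, 8), 0) = Rational(-25, 8))
Add(2117, Function('a')(Function('f')(8))) = Add(2117, Rational(-25, 8)) = Rational(16911, 8)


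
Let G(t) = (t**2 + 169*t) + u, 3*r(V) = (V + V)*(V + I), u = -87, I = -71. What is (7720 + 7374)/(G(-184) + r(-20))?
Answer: 45282/11659 ≈ 3.8839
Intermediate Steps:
r(V) = 2*V*(-71 + V)/3 (r(V) = ((V + V)*(V - 71))/3 = ((2*V)*(-71 + V))/3 = (2*V*(-71 + V))/3 = 2*V*(-71 + V)/3)
G(t) = -87 + t**2 + 169*t (G(t) = (t**2 + 169*t) - 87 = -87 + t**2 + 169*t)
(7720 + 7374)/(G(-184) + r(-20)) = (7720 + 7374)/((-87 + (-184)**2 + 169*(-184)) + (2/3)*(-20)*(-71 - 20)) = 15094/((-87 + 33856 - 31096) + (2/3)*(-20)*(-91)) = 15094/(2673 + 3640/3) = 15094/(11659/3) = 15094*(3/11659) = 45282/11659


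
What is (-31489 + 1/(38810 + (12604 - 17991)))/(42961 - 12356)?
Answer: -1052456846/1022910915 ≈ -1.0289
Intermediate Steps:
(-31489 + 1/(38810 + (12604 - 17991)))/(42961 - 12356) = (-31489 + 1/(38810 - 5387))/30605 = (-31489 + 1/33423)*(1/30605) = -1052456846/33423*1/30605 = -1052456846/1022910915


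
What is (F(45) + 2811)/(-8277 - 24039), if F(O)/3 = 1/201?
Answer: -94169/1082586 ≈ -0.086985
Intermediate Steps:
F(O) = 1/67 (F(O) = 3/201 = 3*(1/201) = 1/67)
(F(45) + 2811)/(-8277 - 24039) = (1/67 + 2811)/(-8277 - 24039) = (188338/67)/(-32316) = (188338/67)*(-1/32316) = -94169/1082586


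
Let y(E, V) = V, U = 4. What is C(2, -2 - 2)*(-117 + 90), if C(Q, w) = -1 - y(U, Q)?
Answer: 81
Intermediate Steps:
C(Q, w) = -1 - Q
C(2, -2 - 2)*(-117 + 90) = (-1 - 1*2)*(-117 + 90) = (-1 - 2)*(-27) = -3*(-27) = 81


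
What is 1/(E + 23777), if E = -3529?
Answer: 1/20248 ≈ 4.9388e-5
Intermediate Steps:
1/(E + 23777) = 1/(-3529 + 23777) = 1/20248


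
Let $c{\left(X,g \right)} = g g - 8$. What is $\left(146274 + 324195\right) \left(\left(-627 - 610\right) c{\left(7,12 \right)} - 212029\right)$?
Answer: $-178901012409$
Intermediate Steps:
$c{\left(X,g \right)} = -8 + g^{2}$ ($c{\left(X,g \right)} = g^{2} - 8 = -8 + g^{2}$)
$\left(146274 + 324195\right) \left(\left(-627 - 610\right) c{\left(7,12 \right)} - 212029\right) = \left(146274 + 324195\right) \left(\left(-627 - 610\right) \left(-8 + 12^{2}\right) - 212029\right) = 470469 \left(\left(-627 - 610\right) \left(-8 + 144\right) - 212029\right) = 470469 \left(\left(-1237\right) 136 - 212029\right) = 470469 \left(-168232 - 212029\right) = 470469 \left(-380261\right) = -178901012409$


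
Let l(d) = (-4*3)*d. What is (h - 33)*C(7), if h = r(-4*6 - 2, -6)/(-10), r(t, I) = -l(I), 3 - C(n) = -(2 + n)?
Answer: -1548/5 ≈ -309.60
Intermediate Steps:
C(n) = 5 + n (C(n) = 3 - (-1)*(2 + n) = 3 - (-2 - n) = 3 + (2 + n) = 5 + n)
l(d) = -12*d
r(t, I) = 12*I (r(t, I) = -(-12)*I = 12*I)
h = 36/5 (h = (12*(-6))/(-10) = -72*(-⅒) = 36/5 ≈ 7.2000)
(h - 33)*C(7) = (36/5 - 33)*(5 + 7) = -129/5*12 = -1548/5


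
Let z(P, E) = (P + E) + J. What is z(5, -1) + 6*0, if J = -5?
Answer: -1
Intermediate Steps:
z(P, E) = -5 + E + P (z(P, E) = (P + E) - 5 = (E + P) - 5 = -5 + E + P)
z(5, -1) + 6*0 = (-5 - 1 + 5) + 6*0 = -1 + 0 = -1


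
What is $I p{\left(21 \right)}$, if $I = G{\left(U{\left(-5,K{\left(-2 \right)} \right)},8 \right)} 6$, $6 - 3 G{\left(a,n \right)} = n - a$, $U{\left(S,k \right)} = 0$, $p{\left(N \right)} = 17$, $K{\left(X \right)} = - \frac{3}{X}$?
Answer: $-68$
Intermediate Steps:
$G{\left(a,n \right)} = 2 - \frac{n}{3} + \frac{a}{3}$ ($G{\left(a,n \right)} = 2 - \frac{n - a}{3} = 2 + \left(- \frac{n}{3} + \frac{a}{3}\right) = 2 - \frac{n}{3} + \frac{a}{3}$)
$I = -4$ ($I = \left(2 - \frac{8}{3} + \frac{1}{3} \cdot 0\right) 6 = \left(2 - \frac{8}{3} + 0\right) 6 = \left(- \frac{2}{3}\right) 6 = -4$)
$I p{\left(21 \right)} = \left(-4\right) 17 = -68$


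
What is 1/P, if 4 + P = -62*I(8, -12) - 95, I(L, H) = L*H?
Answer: 1/5853 ≈ 0.00017085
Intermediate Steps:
I(L, H) = H*L
P = 5853 (P = -4 + (-(-744)*8 - 95) = -4 + (-62*(-96) - 95) = -4 + (5952 - 95) = -4 + 5857 = 5853)
1/P = 1/5853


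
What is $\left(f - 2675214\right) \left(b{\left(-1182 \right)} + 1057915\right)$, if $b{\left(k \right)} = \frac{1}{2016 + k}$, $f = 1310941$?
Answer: $- \frac{1203699583607303}{834} \approx -1.4433 \cdot 10^{12}$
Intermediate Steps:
$\left(f - 2675214\right) \left(b{\left(-1182 \right)} + 1057915\right) = \left(1310941 - 2675214\right) \left(\frac{1}{2016 - 1182} + 1057915\right) = - 1364273 \left(\frac{1}{834} + 1057915\right) = \left(-1364273\right) \frac{882301111}{834} = - \frac{1203699583607303}{834}$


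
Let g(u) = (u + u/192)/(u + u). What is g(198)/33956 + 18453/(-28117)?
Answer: -240605159531/366620487168 ≈ -0.65628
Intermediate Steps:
g(u) = 193/384 (g(u) = (u + u*(1/192))/((2*u)) = (u + u/192)*(1/(2*u)) = (193*u/192)*(1/(2*u)) = 193/384)
g(198)/33956 + 18453/(-28117) = (193/384)/33956 + 18453/(-28117) = (193/384)*(1/33956) + 18453*(-1/28117) = 193/13039104 - 18453/28117 = -240605159531/366620487168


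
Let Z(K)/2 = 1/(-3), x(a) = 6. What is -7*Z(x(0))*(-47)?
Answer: -658/3 ≈ -219.33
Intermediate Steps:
Z(K) = -⅔ (Z(K) = 2/(-3) = 2*(-⅓) = -⅔)
-7*Z(x(0))*(-47) = -7*(-⅔)*(-47) = (14/3)*(-47) = -658/3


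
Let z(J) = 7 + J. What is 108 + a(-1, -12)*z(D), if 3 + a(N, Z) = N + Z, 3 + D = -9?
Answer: 188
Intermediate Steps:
D = -12 (D = -3 - 9 = -12)
a(N, Z) = -3 + N + Z (a(N, Z) = -3 + (N + Z) = -3 + N + Z)
108 + a(-1, -12)*z(D) = 108 + (-3 - 1 - 12)*(7 - 12) = 108 - 16*(-5) = 108 + 80 = 188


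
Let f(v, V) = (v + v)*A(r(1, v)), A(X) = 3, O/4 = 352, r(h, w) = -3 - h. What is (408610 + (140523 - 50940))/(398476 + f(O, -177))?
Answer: 498193/406924 ≈ 1.2243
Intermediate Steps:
O = 1408 (O = 4*352 = 1408)
f(v, V) = 6*v (f(v, V) = (v + v)*3 = (2*v)*3 = 6*v)
(408610 + (140523 - 50940))/(398476 + f(O, -177)) = (408610 + (140523 - 50940))/(398476 + 6*1408) = (408610 + 89583)/(398476 + 8448) = 498193/406924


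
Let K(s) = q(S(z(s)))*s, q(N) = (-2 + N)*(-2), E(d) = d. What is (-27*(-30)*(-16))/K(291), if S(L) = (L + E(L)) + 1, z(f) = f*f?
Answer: 2160/16428017 ≈ 0.00013148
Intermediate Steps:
z(f) = f²
S(L) = 1 + 2*L (S(L) = (L + L) + 1 = 2*L + 1 = 1 + 2*L)
q(N) = 4 - 2*N
K(s) = s*(2 - 4*s²) (K(s) = (4 - 2*(1 + 2*s²))*s = (4 + (-2 - 4*s²))*s = (2 - 4*s²)*s = s*(2 - 4*s²))
(-27*(-30)*(-16))/K(291) = (-27*(-30)*(-16))/(-4*291³ + 2*291) = (810*(-16))/(-4*24642171 + 582) = -12960/(-98568684 + 582) = -12960/(-98568102) = -12960*(-1/98568102) = 2160/16428017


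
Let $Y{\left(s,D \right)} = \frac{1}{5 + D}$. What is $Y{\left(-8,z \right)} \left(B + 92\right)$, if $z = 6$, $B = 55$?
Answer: $\frac{147}{11} \approx 13.364$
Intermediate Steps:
$Y{\left(-8,z \right)} \left(B + 92\right) = \frac{55 + 92}{5 + 6} = \frac{1}{11} \cdot 147 = \frac{147}{11}$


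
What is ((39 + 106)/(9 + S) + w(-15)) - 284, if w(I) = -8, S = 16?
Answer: -1431/5 ≈ -286.20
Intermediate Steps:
((39 + 106)/(9 + S) + w(-15)) - 284 = ((39 + 106)/(9 + 16) - 8) - 284 = (145/25 - 8) - 284 = (145*(1/25) - 8) - 284 = (29/5 - 8) - 284 = -11/5 - 284 = -1431/5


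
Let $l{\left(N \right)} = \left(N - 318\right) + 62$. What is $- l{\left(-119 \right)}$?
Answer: $375$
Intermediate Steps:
$l{\left(N \right)} = -256 + N$ ($l{\left(N \right)} = \left(-318 + N\right) + 62 = -256 + N$)
$- l{\left(-119 \right)} = - (-256 - 119) = \left(-1\right) \left(-375\right) = 375$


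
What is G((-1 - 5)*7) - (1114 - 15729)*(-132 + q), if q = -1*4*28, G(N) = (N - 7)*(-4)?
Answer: -3565864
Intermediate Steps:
G(N) = 28 - 4*N (G(N) = (-7 + N)*(-4) = 28 - 4*N)
q = -112 (q = -4*28 = -112)
G((-1 - 5)*7) - (1114 - 15729)*(-132 + q) = (28 - 4*(-1 - 5)*7) - (1114 - 15729)*(-132 - 112) = (28 - (-24)*7) - (-14615)*(-244) = (28 - 4*(-42)) - 1*3566060 = (28 + 168) - 3566060 = 196 - 3566060 = -3565864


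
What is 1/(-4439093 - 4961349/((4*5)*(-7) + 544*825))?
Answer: -448660/1991648426729 ≈ -2.2527e-7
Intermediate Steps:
1/(-4439093 - 4961349/((4*5)*(-7) + 544*825)) = 1/(-4439093 - 4961349/(20*(-7) + 448800)) = 1/(-4439093 - 4961349/(-140 + 448800)) = 1/(-4439093 - 4961349/448660) = 1/(-1991648426729/448660) = -448660/1991648426729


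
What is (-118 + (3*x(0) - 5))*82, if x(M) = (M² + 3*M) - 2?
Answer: -10578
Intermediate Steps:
x(M) = -2 + M² + 3*M
(-118 + (3*x(0) - 5))*82 = (-118 + (3*(-2 + 0² + 3*0) - 5))*82 = (-118 + (3*(-2 + 0 + 0) - 5))*82 = (-118 + (3*(-2) - 5))*82 = (-118 + (-6 - 5))*82 = (-118 - 11)*82 = -129*82 = -10578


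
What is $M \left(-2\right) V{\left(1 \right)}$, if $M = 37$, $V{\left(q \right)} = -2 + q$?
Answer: $74$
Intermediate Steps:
$M \left(-2\right) V{\left(1 \right)} = 37 \left(-2\right) \left(-2 + 1\right) = \left(-74\right) \left(-1\right) = 74$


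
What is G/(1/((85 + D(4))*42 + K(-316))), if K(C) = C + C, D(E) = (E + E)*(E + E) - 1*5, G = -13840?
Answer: -74957440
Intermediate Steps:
D(E) = -5 + 4*E² (D(E) = (2*E)*(2*E) - 5 = 4*E² - 5 = -5 + 4*E²)
K(C) = 2*C
G/(1/((85 + D(4))*42 + K(-316))) = -13840/(1/((85 + (-5 + 4*4²))*42 + 2*(-316))) = -13840/(1/((85 + (-5 + 4*16))*42 - 632)) = -13840/(1/((85 + (-5 + 64))*42 - 632)) = -13840/(1/((85 + 59)*42 - 632)) = -13840/(1/(144*42 - 632)) = -13840/(1/(6048 - 632)) = -13840/(1/5416) = -13840/1/5416 = -13840*5416 = -74957440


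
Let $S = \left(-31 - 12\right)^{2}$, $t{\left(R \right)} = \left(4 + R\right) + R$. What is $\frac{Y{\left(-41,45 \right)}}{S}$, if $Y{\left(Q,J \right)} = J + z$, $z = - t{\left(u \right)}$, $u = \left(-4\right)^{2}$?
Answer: $\frac{9}{1849} \approx 0.0048675$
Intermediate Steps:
$u = 16$
$t{\left(R \right)} = 4 + 2 R$
$z = -36$ ($z = - (4 + 2 \cdot 16) = - (4 + 32) = \left(-1\right) 36 = -36$)
$S = 1849$ ($S = \left(-31 - 12\right)^{2} = \left(-43\right)^{2} = 1849$)
$Y{\left(Q,J \right)} = -36 + J$ ($Y{\left(Q,J \right)} = J - 36 = -36 + J$)
$\frac{Y{\left(-41,45 \right)}}{S} = \frac{-36 + 45}{1849} = 9 \cdot \frac{1}{1849} = \frac{9}{1849}$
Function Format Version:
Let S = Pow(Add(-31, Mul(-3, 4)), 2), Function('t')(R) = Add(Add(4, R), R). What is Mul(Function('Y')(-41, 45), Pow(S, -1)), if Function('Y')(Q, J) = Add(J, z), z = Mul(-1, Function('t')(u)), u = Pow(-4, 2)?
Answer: Rational(9, 1849) ≈ 0.0048675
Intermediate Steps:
u = 16
Function('t')(R) = Add(4, Mul(2, R))
z = -36 (z = Mul(-1, Add(4, Mul(2, 16))) = Mul(-1, Add(4, 32)) = Mul(-1, 36) = -36)
S = 1849 (S = Pow(Add(-31, -12), 2) = Pow(-43, 2) = 1849)
Function('Y')(Q, J) = Add(-36, J) (Function('Y')(Q, J) = Add(J, -36) = Add(-36, J))
Mul(Function('Y')(-41, 45), Pow(S, -1)) = Mul(Add(-36, 45), Pow(1849, -1)) = Mul(9, Rational(1, 1849)) = Rational(9, 1849)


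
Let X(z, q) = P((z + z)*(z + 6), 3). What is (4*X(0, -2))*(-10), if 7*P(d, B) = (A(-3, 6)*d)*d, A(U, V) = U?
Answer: 0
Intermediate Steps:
P(d, B) = -3*d²/7 (P(d, B) = ((-3*d)*d)/7 = (-3*d²)/7 = -3*d²/7)
X(z, q) = -12*z²*(6 + z)²/7 (X(z, q) = -3*(z + 6)²*(z + z)²/7 = -3*4*z²*(6 + z)²/7 = -12*z²*(6 + z)²/7)
(4*X(0, -2))*(-10) = (4*(-12/7*0²*(6 + 0)²))*(-10) = (4*(-12/7*0*6²))*(-10) = (4*(-12/7*0*36))*(-10) = (4*0)*(-10) = 0*(-10) = 0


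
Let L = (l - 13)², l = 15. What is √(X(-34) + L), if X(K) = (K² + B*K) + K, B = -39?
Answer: 2*√613 ≈ 49.518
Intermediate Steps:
L = 4 (L = (15 - 13)² = 2² = 4)
X(K) = K² - 38*K (X(K) = (K² - 39*K) + K = K² - 38*K)
√(X(-34) + L) = √(-34*(-38 - 34) + 4) = √(-34*(-72) + 4) = √(2448 + 4) = √2452 = 2*√613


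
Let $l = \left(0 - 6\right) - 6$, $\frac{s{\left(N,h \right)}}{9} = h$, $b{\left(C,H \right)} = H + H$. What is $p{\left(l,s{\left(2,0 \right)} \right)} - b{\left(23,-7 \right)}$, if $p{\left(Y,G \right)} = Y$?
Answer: $2$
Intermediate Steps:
$b{\left(C,H \right)} = 2 H$
$s{\left(N,h \right)} = 9 h$
$l = -12$ ($l = -6 - 6 = -12$)
$p{\left(l,s{\left(2,0 \right)} \right)} - b{\left(23,-7 \right)} = -12 - 2 \left(-7\right) = -12 - -14 = -12 + 14 = 2$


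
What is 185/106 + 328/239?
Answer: 78983/25334 ≈ 3.1177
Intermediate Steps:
185/106 + 328/239 = 78983/25334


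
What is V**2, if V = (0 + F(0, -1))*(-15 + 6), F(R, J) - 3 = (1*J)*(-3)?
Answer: 2916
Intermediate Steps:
F(R, J) = 3 - 3*J (F(R, J) = 3 + (1*J)*(-3) = 3 + J*(-3) = 3 - 3*J)
V = -54 (V = (0 + (3 - 3*(-1)))*(-15 + 6) = (0 + (3 + 3))*(-9) = (0 + 6)*(-9) = 6*(-9) = -54)
V**2 = (-54)**2 = 2916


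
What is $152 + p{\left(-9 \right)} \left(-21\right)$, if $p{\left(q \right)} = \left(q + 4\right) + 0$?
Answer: $257$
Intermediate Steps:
$p{\left(q \right)} = 4 + q$ ($p{\left(q \right)} = \left(4 + q\right) + 0 = 4 + q$)
$152 + p{\left(-9 \right)} \left(-21\right) = 152 + \left(4 - 9\right) \left(-21\right) = 152 - -105 = 152 + 105 = 257$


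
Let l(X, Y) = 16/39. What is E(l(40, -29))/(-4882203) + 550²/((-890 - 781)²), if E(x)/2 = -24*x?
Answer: 2133330901244/19691081781111 ≈ 0.10834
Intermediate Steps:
l(X, Y) = 16/39 (l(X, Y) = 16*(1/39) = 16/39)
E(x) = -48*x (E(x) = 2*(-24*x) = -48*x)
E(l(40, -29))/(-4882203) + 550²/((-890 - 781)²) = -48*16/39/(-4882203) + 550²/((-890 - 781)²) = -256/13*(-1/4882203) + 302500/((-1671)²) = 256/63468639 + 302500/2792241 = 2133330901244/19691081781111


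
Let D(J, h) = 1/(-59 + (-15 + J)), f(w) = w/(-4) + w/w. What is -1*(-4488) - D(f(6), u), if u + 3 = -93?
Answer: 668714/149 ≈ 4488.0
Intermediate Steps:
f(w) = 1 - w/4 (f(w) = w*(-1/4) + 1 = -w/4 + 1 = 1 - w/4)
u = -96 (u = -3 - 93 = -96)
D(J, h) = 1/(-74 + J)
-1*(-4488) - D(f(6), u) = -1*(-4488) - 1/(-74 + (1 - 1/4*6)) = 4488 - 1/(-74 + (1 - 3/2)) = 4488 - 1/(-74 - 1/2) = 4488 - 1/(-149/2) = 4488 - 1*(-2/149) = 4488 + 2/149 = 668714/149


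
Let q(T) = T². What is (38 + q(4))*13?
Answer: 702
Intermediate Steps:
(38 + q(4))*13 = (38 + 4²)*13 = (38 + 16)*13 = 54*13 = 702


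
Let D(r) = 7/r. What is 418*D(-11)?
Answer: -266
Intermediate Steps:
418*D(-11) = 418*(7/(-11)) = 418*(7*(-1/11)) = 418*(-7/11) = -266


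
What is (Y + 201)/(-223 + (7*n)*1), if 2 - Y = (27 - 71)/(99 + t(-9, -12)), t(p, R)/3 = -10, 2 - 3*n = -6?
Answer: -14051/14099 ≈ -0.99660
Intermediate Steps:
n = 8/3 (n = 2/3 - 1/3*(-6) = 2/3 + 2 = 8/3 ≈ 2.6667)
t(p, R) = -30 (t(p, R) = 3*(-10) = -30)
Y = 182/69 (Y = 2 - (27 - 71)/(99 - 30) = 2 - (-44)/69 = 2 - 1*(-44/69) = 2 + 44/69 = 182/69 ≈ 2.6377)
(Y + 201)/(-223 + (7*n)*1) = (182/69 + 201)/(-223 + (7*(8/3))*1) = 14051/(69*(-223 + (56/3)*1)) = 14051/(69*(-223 + 56/3)) = 14051/(69*(-613/3)) = (14051/69)*(-3/613) = -14051/14099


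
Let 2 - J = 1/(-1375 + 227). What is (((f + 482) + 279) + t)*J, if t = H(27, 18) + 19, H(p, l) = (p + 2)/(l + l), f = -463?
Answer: 26279977/41328 ≈ 635.89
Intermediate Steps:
H(p, l) = (2 + p)/(2*l) (H(p, l) = (2 + p)/((2*l)) = (2 + p)*(1/(2*l)) = (2 + p)/(2*l))
J = 2297/1148 (J = 2 - 1/(-1375 + 227) = 2 - 1/(-1148) = 2 - 1*(-1/1148) = 2 + 1/1148 = 2297/1148 ≈ 2.0009)
t = 713/36 (t = (½)*(2 + 27)/18 + 19 = (½)*(1/18)*29 + 19 = 29/36 + 19 = 713/36 ≈ 19.806)
(((f + 482) + 279) + t)*J = (((-463 + 482) + 279) + 713/36)*(2297/1148) = ((19 + 279) + 713/36)*(2297/1148) = (298 + 713/36)*(2297/1148) = (11441/36)*(2297/1148) = 26279977/41328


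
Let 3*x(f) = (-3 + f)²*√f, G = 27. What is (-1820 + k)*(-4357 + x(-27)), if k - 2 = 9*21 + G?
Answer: 6979914 - 1441800*I*√3 ≈ 6.9799e+6 - 2.4973e+6*I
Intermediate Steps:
x(f) = √f*(-3 + f)²/3 (x(f) = ((-3 + f)²*√f)/3 = (√f*(-3 + f)²)/3 = √f*(-3 + f)²/3)
k = 218 (k = 2 + (9*21 + 27) = 2 + (189 + 27) = 2 + 216 = 218)
(-1820 + k)*(-4357 + x(-27)) = (-1820 + 218)*(-4357 + √(-27)*(-3 - 27)²/3) = -1602*(-4357 + (⅓)*(3*I*√3)*(-30)²) = -1602*(-4357 + (⅓)*(3*I*√3)*900) = -1602*(-4357 + 900*I*√3) = 6979914 - 1441800*I*√3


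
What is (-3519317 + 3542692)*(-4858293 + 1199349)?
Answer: -85527816000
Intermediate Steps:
(-3519317 + 3542692)*(-4858293 + 1199349) = 23375*(-3658944) = -85527816000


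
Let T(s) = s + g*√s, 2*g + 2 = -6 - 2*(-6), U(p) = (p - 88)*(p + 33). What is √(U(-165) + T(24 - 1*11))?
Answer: √(33409 + 2*√13) ≈ 182.80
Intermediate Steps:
U(p) = (-88 + p)*(33 + p)
g = 2 (g = -1 + (-6 - 2*(-6))/2 = -1 + (-6 + 12)/2 = -1 + (½)*6 = -1 + 3 = 2)
T(s) = s + 2*√s
√(U(-165) + T(24 - 1*11)) = √((-2904 + (-165)² - 55*(-165)) + ((24 - 1*11) + 2*√(24 - 1*11))) = √((-2904 + 27225 + 9075) + ((24 - 11) + 2*√(24 - 11))) = √(33396 + (13 + 2*√13)) = √(33409 + 2*√13)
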